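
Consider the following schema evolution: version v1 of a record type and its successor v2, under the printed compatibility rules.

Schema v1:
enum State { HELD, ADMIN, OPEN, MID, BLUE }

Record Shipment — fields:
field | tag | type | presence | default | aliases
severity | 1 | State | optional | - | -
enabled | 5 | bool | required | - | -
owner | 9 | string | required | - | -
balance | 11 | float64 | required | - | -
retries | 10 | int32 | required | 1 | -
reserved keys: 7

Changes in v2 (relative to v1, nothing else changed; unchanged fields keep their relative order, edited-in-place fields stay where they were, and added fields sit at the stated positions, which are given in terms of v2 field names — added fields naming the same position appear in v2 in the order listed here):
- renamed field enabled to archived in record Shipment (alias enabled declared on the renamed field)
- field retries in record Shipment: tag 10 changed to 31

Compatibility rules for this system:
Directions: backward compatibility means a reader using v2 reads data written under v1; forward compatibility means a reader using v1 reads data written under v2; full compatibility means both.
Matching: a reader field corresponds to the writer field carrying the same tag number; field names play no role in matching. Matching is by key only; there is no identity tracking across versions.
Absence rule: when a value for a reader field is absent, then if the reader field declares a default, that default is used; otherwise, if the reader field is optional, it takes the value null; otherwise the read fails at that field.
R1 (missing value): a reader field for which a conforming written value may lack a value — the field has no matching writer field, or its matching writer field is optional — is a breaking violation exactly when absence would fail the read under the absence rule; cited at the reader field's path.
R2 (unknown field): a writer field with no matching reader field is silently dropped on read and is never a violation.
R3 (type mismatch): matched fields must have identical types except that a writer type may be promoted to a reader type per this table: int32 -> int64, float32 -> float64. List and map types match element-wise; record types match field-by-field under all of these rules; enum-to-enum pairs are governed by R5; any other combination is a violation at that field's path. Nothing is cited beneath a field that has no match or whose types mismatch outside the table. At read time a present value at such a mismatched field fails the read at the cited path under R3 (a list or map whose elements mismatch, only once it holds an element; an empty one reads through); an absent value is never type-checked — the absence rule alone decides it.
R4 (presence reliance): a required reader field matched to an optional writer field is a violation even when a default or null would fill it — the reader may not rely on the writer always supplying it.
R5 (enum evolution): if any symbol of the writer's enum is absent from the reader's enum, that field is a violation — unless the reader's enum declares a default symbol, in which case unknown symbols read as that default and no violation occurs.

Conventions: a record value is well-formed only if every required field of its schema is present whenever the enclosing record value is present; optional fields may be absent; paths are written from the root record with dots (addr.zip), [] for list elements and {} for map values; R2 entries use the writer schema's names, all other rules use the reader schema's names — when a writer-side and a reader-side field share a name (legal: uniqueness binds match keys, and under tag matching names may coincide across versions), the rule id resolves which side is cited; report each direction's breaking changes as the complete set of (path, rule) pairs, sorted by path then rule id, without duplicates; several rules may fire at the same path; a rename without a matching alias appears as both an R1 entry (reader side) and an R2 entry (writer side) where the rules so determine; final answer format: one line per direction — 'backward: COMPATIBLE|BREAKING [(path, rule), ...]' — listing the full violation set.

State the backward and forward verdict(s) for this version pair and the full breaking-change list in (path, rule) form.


the writer's type comes first in each Shipment pair
backward pass over Shipment, reader schema v2, writer schema v1:
  severity <- severity (State -> State, writer optional)
  archived <- enabled (bool -> bool, writer required)
  owner <- owner (string -> string, writer required)
  balance <- balance (float64 -> float64, writer required)
  retries: no writer match
  writer retries: unknown to reader
  => backward: COMPATIBLE
forward pass over Shipment, reader schema v1, writer schema v2:
  severity <- severity (State -> State, writer optional)
  enabled <- archived (bool -> bool, writer required)
  owner <- owner (string -> string, writer required)
  balance <- balance (float64 -> float64, writer required)
  retries: no writer match
  writer retries: unknown to reader
  => forward: COMPATIBLE

backward: COMPATIBLE []; forward: COMPATIBLE []


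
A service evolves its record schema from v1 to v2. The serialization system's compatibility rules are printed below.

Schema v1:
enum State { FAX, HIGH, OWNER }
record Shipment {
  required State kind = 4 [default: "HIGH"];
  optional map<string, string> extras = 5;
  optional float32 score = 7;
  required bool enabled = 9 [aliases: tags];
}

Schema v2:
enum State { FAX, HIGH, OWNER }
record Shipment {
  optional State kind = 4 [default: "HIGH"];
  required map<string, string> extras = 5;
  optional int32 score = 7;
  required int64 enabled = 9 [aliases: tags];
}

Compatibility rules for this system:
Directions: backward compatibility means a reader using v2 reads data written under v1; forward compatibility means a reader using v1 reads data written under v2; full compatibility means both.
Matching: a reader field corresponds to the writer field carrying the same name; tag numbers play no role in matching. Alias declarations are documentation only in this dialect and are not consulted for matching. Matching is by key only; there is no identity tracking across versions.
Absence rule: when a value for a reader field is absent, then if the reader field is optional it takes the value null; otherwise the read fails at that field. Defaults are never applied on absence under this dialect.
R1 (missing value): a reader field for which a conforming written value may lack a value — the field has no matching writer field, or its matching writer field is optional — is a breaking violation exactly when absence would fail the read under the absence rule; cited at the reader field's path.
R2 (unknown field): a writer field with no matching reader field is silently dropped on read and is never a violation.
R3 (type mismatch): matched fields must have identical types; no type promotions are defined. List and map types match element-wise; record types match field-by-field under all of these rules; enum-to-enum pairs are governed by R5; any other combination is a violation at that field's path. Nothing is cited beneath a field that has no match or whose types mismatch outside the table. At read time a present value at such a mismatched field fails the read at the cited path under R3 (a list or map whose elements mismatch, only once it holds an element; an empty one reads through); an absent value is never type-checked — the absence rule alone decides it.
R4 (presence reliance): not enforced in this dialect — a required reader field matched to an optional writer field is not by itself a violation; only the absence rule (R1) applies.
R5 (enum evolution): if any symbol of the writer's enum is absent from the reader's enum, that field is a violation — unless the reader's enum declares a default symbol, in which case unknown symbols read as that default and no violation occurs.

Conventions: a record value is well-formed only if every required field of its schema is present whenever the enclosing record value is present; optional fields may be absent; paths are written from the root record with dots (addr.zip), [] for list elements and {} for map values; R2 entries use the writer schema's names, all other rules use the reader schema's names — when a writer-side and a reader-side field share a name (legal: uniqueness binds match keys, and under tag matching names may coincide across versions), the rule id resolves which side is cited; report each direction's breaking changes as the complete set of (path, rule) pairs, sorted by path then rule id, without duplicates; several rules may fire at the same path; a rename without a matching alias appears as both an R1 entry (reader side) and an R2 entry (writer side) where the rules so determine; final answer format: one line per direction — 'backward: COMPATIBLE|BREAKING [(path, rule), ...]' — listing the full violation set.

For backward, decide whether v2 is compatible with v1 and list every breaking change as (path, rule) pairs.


each type pair in Shipment: writer, then reader
backward on Shipment — v2 reading data written by v1:
  State -> State, writer required: kind aligns to kind
  map<string, string> -> map<string, string>, writer optional: extras aligns to extras
  float32 -> int32, writer optional: score aligns to score
  bool -> int64, writer required: enabled aligns to enabled
  rule R3 violated at enabled
  rule R1 violated at extras
  rule R3 violated at score
  => 3 violation(s): backward is BREAKING for Shipment
diffs on Shipment not affecting the asked answer:
  field kind in record Shipment: required changed to optional -> matters only for Shipment's forward compatibility — outside the asked direction

backward: BREAKING [(enabled, R3), (extras, R1), (score, R3)]


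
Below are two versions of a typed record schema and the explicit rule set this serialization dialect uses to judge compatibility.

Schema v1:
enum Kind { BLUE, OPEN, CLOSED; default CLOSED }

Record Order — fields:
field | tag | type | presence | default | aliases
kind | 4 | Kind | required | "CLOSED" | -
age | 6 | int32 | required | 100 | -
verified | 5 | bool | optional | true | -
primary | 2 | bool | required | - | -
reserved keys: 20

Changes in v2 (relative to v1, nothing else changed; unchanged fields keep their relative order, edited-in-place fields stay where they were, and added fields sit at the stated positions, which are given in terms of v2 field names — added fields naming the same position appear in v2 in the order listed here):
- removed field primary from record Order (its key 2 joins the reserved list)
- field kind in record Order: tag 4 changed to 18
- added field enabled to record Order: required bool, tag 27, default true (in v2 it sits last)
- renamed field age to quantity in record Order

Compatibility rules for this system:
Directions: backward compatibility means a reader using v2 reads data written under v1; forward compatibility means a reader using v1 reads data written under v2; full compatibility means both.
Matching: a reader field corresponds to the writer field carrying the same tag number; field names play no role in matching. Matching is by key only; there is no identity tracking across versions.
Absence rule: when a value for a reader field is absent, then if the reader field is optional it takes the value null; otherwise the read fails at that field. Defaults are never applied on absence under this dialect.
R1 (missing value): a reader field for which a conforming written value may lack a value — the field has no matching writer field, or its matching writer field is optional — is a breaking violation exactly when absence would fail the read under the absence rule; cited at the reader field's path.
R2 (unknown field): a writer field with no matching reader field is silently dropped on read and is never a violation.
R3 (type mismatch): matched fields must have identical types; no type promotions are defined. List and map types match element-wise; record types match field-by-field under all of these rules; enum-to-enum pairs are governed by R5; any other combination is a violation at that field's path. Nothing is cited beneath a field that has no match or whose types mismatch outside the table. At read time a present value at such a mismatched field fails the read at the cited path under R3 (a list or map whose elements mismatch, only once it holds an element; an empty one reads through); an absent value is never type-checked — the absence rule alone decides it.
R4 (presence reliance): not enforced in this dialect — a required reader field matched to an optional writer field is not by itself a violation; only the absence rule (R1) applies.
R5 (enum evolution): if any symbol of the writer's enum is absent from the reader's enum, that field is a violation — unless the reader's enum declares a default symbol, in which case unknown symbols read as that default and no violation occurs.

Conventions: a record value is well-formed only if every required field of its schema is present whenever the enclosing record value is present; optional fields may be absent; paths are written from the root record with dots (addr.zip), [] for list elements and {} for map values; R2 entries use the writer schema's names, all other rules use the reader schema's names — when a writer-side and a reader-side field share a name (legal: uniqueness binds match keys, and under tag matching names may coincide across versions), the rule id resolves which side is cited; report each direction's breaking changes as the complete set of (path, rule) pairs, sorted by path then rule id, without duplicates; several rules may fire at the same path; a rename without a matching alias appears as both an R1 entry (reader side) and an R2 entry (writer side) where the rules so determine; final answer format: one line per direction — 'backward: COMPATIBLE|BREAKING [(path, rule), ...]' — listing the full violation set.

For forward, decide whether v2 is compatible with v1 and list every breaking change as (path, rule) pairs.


forward: BREAKING [(kind, R1), (primary, R1)]

arrows below run writer -> reader for Order
forward for Order (reader v1, writer v2):
  kind has no writer counterpart
  int32 -> int32, writer required: age aligns to quantity
  bool -> bool, writer optional: verified aligns to verified
  primary has no writer counterpart
  kind (writer side), unknown to reader
  enabled (writer side), unknown to reader
  R1 fires at kind
  R1 fires at primary
  => 2 violation(s): forward is BREAKING for Order
checking off the Order differences that do not matter here:
  added field enabled to record Order: required bool, tag 27, default true (in v2 it sits last) -> its effect on Order is confined to the backward direction, not asked
  renamed field age to quantity in record Order -> inert for the asked Order verdict: nothing fires


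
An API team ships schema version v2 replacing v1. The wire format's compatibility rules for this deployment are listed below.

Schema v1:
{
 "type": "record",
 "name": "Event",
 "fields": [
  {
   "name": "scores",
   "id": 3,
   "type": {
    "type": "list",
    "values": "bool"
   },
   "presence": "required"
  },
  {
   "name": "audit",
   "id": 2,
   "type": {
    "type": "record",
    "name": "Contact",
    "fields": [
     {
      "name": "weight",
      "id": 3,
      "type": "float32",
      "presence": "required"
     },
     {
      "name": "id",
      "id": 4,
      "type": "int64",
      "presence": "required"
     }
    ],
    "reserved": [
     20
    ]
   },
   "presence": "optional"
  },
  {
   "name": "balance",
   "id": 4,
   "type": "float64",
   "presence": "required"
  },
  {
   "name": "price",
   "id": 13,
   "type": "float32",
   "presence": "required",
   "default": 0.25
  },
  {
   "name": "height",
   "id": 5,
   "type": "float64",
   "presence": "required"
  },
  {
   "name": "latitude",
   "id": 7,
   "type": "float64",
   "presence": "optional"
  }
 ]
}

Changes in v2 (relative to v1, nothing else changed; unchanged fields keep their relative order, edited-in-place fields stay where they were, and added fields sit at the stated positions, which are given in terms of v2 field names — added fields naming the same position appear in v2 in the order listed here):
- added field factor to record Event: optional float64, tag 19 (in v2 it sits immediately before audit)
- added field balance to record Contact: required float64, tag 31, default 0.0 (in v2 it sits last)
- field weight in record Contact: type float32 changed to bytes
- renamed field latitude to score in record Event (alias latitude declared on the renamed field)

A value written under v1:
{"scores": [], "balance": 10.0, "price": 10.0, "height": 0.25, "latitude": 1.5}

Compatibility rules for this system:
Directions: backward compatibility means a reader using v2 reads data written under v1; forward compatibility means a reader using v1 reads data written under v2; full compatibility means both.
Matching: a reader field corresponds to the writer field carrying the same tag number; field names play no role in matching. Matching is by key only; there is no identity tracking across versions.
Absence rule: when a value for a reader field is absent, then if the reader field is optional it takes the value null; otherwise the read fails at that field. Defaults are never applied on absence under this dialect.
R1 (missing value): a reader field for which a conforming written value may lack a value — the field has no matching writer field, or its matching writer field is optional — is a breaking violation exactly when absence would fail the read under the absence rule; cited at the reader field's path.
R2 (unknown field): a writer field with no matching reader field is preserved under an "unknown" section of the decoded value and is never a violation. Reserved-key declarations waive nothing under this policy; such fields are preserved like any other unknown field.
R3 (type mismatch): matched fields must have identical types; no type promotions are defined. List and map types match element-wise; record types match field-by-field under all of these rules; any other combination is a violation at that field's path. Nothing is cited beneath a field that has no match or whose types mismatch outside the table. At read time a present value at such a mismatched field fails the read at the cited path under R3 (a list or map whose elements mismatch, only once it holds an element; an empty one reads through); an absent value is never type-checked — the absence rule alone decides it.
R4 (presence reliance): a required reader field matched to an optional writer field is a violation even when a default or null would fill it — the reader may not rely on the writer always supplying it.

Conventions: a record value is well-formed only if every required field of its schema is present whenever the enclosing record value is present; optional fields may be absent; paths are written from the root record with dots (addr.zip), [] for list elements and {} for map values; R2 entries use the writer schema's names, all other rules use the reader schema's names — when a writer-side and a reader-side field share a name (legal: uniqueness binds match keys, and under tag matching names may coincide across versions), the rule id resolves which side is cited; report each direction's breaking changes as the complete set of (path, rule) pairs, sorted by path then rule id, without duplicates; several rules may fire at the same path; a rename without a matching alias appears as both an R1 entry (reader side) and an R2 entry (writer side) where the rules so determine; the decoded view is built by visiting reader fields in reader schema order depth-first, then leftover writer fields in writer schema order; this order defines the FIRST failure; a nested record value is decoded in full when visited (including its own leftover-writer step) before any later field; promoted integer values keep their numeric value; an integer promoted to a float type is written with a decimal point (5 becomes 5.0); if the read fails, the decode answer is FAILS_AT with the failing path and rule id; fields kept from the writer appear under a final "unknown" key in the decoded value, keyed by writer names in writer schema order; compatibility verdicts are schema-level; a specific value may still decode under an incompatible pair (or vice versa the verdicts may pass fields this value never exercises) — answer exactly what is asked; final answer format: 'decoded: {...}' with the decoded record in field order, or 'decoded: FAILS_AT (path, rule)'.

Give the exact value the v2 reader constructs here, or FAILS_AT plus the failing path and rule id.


decoded: {"scores": [], "factor": null, "audit": null, "balance": 10.0, "price": 10.0, "height": 0.25, "score": 1.5}

each type pair in Event: writer, then reader
decode walk for Event under reader schema v2:
  scores := []
  factor := null (absent, optional -> null)
  audit := null (absent, optional -> null)
  balance := 10.0
  price := 10.0
  height := 0.25
  score := 1.5 (from writer latitude)
  => decoded: {"scores": [], "factor": null, "audit": null, "balance": 10.0, "price": 10.0, "height": 0.25, "score": 1.5}
diffs on Event not affecting the asked answer:
  added field balance to record Contact: required float64, tag 31, default 0.0 (in v2 it sits last) -> changes Event's schema-level verdicts only — the decode of this value is the same
  field weight in record Contact: type float32 changed to bytes -> changes Event's schema-level verdicts only — the decode of this value is the same


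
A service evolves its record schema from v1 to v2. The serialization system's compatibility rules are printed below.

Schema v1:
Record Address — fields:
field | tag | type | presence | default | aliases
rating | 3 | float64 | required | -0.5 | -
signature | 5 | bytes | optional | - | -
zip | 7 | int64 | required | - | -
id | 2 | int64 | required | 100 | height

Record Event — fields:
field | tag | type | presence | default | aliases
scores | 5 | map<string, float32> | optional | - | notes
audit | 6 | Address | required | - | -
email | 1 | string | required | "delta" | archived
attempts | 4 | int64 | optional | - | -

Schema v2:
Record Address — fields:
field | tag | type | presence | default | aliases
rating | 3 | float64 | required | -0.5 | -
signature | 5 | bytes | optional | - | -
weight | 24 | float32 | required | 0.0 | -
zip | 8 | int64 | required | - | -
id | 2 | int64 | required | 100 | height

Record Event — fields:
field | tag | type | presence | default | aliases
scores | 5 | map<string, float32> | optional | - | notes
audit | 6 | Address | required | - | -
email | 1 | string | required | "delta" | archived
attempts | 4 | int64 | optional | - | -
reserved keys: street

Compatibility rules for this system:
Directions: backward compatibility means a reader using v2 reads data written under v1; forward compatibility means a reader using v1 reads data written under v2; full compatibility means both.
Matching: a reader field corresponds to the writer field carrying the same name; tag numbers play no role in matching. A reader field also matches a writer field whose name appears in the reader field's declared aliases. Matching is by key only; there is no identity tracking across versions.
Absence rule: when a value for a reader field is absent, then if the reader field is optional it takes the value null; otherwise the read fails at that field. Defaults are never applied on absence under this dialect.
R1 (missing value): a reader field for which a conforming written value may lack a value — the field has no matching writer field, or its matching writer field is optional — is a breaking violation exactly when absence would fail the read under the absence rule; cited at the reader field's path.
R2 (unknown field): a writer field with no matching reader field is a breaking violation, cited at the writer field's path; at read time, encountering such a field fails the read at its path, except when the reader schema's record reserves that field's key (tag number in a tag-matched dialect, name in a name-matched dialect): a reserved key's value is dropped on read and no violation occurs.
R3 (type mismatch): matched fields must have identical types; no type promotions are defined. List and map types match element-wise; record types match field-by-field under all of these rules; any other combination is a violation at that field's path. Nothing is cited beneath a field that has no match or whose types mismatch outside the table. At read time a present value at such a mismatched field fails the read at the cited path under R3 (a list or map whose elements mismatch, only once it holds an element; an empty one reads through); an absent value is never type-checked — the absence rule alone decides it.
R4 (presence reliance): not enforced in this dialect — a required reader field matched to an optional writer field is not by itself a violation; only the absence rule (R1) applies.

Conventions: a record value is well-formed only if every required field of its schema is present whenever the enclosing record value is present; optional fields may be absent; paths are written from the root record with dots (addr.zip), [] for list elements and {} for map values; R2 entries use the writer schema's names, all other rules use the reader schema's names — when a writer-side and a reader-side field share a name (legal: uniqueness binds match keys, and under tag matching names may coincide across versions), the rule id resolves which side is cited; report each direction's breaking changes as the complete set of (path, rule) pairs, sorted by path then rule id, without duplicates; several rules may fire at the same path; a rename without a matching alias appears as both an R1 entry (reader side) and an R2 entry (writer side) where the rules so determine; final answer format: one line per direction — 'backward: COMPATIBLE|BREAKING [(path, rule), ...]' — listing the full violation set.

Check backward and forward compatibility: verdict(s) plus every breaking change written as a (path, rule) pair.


backward: BREAKING [(audit.weight, R1)]; forward: BREAKING [(audit.weight, R2)]

in Event below, arrows point writer -> reader
backward for Event (reader v2, writer v1):
  map<string, float32> -> map<string, float32>, writer optional: scores aligns to scores
  Address -> Address, writer required: audit aligns to audit
  string -> string, writer required: email aligns to email
  int64 -> int64, writer optional: attempts aligns to attempts
  float64 -> float64, writer required: audit.rating aligns to audit.rating
  bytes -> bytes, writer optional: audit.signature aligns to audit.signature
  audit.weight: no writer-side match
  int64 -> int64, writer required: audit.zip aligns to audit.zip
  int64 -> int64, writer required: audit.id aligns to audit.id
  rule R1 violated at audit.weight
  backward on Event therefore BREAKING (1)
forward for Event (reader v1, writer v2):
  map<string, float32> -> map<string, float32>, writer optional: scores aligns to scores
  Address -> Address, writer required: audit aligns to audit
  string -> string, writer required: email aligns to email
  int64 -> int64, writer optional: attempts aligns to attempts
  float64 -> float64, writer required: audit.rating aligns to audit.rating
  bytes -> bytes, writer optional: audit.signature aligns to audit.signature
  int64 -> int64, writer required: audit.zip aligns to audit.zip
  int64 -> int64, writer required: audit.id aligns to audit.id
  audit.weight (writer side), unknown to reader
  rule R2 violated at audit.weight
  forward on Event therefore BREAKING (1)


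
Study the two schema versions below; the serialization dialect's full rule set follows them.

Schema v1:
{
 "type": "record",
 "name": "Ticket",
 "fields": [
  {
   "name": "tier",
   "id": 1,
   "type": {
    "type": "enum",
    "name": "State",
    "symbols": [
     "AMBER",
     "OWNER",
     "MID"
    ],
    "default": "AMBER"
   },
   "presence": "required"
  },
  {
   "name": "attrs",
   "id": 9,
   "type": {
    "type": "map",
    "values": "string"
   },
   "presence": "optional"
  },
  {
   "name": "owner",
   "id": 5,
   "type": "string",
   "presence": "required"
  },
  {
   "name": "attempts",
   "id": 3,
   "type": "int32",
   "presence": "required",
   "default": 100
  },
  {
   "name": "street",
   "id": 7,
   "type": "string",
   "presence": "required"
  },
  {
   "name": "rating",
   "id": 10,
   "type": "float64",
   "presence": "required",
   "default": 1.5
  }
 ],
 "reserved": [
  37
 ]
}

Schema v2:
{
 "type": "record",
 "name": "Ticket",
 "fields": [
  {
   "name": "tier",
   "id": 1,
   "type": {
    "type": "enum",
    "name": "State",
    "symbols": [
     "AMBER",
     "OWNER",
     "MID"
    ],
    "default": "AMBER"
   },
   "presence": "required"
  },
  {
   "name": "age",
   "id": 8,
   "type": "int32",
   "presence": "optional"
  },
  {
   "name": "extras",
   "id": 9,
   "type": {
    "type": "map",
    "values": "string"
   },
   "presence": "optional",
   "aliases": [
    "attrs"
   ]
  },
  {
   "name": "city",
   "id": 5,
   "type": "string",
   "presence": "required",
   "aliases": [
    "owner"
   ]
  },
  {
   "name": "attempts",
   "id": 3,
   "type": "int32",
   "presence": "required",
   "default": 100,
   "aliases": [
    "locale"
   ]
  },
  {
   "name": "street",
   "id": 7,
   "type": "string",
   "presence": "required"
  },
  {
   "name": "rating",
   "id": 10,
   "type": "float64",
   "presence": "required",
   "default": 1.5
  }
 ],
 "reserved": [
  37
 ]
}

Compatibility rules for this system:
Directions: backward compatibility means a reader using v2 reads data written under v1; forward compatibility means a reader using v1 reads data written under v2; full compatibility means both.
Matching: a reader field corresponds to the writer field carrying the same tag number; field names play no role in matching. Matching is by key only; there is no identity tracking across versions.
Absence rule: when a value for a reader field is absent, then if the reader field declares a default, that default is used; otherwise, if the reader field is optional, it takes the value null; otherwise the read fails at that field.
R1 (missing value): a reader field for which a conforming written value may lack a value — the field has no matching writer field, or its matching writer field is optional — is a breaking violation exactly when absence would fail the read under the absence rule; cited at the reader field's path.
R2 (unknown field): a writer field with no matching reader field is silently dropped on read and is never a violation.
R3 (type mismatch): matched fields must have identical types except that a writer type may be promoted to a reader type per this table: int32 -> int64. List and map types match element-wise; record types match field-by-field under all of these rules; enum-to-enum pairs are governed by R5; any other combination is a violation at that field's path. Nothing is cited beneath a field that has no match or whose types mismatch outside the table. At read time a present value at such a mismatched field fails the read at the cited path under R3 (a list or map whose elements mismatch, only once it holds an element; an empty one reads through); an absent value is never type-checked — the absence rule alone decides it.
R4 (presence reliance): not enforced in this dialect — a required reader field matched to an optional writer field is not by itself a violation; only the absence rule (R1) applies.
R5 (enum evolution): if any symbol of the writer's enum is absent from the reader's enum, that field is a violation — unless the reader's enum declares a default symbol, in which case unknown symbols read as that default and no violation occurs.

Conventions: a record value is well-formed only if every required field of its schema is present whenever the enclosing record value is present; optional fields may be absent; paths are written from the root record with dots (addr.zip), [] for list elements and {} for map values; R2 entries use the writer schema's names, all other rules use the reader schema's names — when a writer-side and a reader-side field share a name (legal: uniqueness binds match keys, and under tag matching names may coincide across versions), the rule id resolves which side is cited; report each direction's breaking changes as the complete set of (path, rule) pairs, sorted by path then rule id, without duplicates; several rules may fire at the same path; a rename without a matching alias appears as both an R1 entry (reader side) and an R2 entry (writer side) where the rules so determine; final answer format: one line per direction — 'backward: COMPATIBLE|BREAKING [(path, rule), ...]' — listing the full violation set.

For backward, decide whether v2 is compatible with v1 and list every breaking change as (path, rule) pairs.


in Ticket below, arrows point writer -> reader
checking backward for Ticket: reader v2 against writer v1:
  tier: State -> State, writer required; from tier
  no writer field matches reader age
  extras: map<string, string> -> map<string, string>, writer optional; from attrs
  city: string -> string, writer required; from owner
  attempts: int32 -> int32, writer required; from attempts
  street: string -> string, writer required; from street
  rating: float64 -> float64, writer required; from rating
  nothing fires on Ticket: backward is COMPATIBLE
diffs on Ticket not affecting the asked answer:
  added field age to record Ticket: optional int32, tag 8 (in v2 it sits immediately before extras) -> triggers nothing under Ticket's printed rules — same verdict
  renamed field attrs to extras in record Ticket (alias attrs declared on the renamed field) -> triggers nothing under Ticket's printed rules — same verdict
  renamed field owner to city in record Ticket (alias owner declared on the renamed field) -> triggers nothing under Ticket's printed rules — same verdict

backward: COMPATIBLE []


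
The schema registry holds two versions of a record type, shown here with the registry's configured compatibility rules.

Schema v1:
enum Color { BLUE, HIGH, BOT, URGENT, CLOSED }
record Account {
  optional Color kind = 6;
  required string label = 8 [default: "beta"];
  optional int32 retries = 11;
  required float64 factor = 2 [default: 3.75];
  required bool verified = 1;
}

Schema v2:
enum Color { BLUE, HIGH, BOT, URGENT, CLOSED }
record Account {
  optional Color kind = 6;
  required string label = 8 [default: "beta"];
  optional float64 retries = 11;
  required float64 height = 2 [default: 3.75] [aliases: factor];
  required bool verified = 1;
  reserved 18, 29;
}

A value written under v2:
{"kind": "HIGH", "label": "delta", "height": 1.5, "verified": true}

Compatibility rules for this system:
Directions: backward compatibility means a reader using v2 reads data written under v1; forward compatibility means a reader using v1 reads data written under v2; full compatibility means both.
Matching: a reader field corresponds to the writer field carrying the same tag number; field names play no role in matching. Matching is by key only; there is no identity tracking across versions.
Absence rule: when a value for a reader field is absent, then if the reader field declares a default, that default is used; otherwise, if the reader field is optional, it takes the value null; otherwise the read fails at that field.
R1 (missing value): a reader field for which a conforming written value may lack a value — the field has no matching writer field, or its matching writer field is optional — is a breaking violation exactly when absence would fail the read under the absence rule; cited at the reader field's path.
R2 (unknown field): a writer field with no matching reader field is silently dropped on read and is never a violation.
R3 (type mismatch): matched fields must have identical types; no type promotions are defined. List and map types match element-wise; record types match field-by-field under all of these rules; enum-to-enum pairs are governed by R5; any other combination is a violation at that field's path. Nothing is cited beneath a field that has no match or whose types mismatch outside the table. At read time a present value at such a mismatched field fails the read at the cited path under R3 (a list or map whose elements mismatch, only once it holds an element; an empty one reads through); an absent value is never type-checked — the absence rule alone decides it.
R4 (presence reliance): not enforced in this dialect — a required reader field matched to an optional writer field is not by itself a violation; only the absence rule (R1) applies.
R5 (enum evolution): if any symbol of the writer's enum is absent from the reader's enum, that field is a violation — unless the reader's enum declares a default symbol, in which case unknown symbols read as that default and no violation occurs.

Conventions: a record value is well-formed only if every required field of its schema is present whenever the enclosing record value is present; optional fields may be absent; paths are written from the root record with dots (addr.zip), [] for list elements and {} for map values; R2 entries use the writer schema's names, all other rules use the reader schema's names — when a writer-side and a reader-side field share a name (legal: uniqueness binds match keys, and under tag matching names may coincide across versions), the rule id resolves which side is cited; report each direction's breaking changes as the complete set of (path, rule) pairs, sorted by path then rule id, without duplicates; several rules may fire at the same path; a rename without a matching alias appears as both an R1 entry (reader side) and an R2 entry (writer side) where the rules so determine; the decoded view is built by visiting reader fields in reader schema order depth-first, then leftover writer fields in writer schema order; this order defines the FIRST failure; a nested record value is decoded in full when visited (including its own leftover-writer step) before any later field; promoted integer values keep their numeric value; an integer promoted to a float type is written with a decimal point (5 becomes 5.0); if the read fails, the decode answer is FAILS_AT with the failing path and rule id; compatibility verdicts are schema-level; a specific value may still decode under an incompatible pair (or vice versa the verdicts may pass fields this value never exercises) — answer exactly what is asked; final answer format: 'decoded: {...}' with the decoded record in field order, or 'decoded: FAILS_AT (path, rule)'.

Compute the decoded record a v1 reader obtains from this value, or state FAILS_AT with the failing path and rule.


decoded: {"kind": "HIGH", "label": "delta", "retries": null, "factor": 1.5, "verified": true}

arrows below run writer -> reader for Account
decode walk for Account under reader schema v1:
  kind := "HIGH"
  label := "delta"
  retries := null (absent, optional -> null)
  factor := 1.5 (from writer height)
  verified := true
  => decoded: {"kind": "HIGH", "label": "delta", "retries": null, "factor": 1.5, "verified": true}
checking off the Account differences that do not matter here:
  field retries in record Account: type int32 changed to float64 -> shifts the Account verdicts, not this decode
  renamed field factor to height in record Account (alias factor declared on the renamed field) -> triggers nothing under the printed rules; the Account answer is the same either way


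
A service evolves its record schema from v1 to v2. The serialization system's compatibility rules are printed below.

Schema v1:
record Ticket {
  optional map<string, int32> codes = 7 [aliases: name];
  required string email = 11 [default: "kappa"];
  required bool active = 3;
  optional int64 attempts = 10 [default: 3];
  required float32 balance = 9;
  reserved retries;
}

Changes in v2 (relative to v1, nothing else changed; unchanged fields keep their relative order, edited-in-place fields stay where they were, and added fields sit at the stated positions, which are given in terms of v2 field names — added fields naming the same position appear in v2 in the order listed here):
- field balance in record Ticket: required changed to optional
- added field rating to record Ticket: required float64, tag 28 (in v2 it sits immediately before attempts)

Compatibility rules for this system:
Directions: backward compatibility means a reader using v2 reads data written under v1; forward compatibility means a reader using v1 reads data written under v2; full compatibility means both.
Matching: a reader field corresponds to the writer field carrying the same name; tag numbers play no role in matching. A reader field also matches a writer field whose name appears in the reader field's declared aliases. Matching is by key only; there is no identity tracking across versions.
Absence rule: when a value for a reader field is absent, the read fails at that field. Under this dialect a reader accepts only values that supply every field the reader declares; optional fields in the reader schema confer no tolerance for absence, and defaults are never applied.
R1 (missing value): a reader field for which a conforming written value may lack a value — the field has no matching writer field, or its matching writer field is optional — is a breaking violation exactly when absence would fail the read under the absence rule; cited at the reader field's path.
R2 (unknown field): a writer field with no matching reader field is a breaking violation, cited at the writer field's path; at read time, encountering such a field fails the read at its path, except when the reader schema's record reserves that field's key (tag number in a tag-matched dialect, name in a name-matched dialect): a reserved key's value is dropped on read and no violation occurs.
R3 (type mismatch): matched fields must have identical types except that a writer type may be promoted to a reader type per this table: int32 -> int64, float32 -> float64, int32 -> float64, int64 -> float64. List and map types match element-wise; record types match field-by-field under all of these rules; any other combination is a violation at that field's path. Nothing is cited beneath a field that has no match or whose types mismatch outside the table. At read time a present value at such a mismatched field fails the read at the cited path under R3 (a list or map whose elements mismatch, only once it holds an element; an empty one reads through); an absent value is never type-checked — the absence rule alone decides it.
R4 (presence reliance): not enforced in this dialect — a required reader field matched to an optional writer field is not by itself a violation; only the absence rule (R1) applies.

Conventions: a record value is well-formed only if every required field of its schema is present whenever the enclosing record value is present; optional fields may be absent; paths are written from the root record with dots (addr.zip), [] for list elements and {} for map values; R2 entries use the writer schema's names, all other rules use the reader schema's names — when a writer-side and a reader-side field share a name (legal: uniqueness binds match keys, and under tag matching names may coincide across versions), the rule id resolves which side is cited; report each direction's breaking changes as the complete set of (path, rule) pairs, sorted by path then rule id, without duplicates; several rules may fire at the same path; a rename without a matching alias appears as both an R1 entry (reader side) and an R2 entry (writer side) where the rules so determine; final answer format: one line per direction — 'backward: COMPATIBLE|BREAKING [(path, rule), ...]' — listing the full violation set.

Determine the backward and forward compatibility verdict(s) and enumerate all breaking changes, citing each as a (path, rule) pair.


the writer's type comes first in each Ticket pair
checking backward for Ticket: reader v2 against writer v1:
  writer optional, map<string, int32> -> map<string, int32>: reader codes maps from writer codes
  writer required, string -> string: reader email maps from writer email
  writer required, bool -> bool: reader active maps from writer active
  rating has no writer counterpart
  writer optional, int64 -> int64: reader attempts maps from writer attempts
  writer required, float32 -> float32: reader balance maps from writer balance
  breaking: (attempts, R1)
  breaking: (codes, R1)
  breaking: (rating, R1)
  backward on Ticket therefore BREAKING (3)
checking forward for Ticket: reader v1 against writer v2:
  writer optional, map<string, int32> -> map<string, int32>: reader codes maps from writer codes
  writer required, string -> string: reader email maps from writer email
  writer required, bool -> bool: reader active maps from writer active
  writer optional, int64 -> int64: reader attempts maps from writer attempts
  writer optional, float32 -> float32: reader balance maps from writer balance
  writer rating: unknown to reader
  breaking: (attempts, R1)
  breaking: (balance, R1)
  breaking: (codes, R1)
  breaking: (rating, R2)
  forward on Ticket therefore BREAKING (4)

backward: BREAKING [(attempts, R1), (codes, R1), (rating, R1)]; forward: BREAKING [(attempts, R1), (balance, R1), (codes, R1), (rating, R2)]
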